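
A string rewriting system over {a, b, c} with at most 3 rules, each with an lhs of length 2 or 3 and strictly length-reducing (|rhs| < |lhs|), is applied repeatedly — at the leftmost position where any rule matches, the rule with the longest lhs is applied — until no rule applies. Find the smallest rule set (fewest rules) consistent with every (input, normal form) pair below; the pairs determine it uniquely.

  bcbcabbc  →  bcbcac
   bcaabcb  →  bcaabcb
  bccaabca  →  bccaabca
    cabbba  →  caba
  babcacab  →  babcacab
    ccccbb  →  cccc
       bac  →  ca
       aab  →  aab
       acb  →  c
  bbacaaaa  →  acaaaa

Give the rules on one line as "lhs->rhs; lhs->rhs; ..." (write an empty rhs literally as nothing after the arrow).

acb->c; bac->ca; bb->

  | bcbcabbc => bcbcac
  | bcaabcb
  | bccaabca
  | cabbba => caba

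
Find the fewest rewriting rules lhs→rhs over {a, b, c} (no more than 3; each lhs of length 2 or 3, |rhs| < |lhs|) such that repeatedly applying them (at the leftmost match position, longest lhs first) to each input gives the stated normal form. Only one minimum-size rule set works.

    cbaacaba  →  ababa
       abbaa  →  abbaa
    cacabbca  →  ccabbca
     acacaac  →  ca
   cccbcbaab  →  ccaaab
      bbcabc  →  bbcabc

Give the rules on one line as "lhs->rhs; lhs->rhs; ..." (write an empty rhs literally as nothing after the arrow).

  | cbaacaba => aaacaba => ababa
  | abbaa
  | cacabbca => ccabbca
  | acacaac => cacaac => ccaac => ccb => ca

aac->b; ac->c; cb->a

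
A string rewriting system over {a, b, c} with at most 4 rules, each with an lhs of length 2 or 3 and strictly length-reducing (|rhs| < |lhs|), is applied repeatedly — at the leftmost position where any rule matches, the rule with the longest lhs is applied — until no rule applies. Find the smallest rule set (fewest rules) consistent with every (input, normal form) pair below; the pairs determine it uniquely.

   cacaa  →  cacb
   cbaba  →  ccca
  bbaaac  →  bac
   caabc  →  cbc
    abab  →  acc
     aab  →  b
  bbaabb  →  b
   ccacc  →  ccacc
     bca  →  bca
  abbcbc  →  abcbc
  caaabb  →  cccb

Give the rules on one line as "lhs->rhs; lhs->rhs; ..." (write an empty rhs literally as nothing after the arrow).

  | cacaa => cacb
  | cbaba => ccca
  | bbaaac => baaac => bbac => bac
  | caabc => cbbc => cbc

aa->b; bab->cc; bb->b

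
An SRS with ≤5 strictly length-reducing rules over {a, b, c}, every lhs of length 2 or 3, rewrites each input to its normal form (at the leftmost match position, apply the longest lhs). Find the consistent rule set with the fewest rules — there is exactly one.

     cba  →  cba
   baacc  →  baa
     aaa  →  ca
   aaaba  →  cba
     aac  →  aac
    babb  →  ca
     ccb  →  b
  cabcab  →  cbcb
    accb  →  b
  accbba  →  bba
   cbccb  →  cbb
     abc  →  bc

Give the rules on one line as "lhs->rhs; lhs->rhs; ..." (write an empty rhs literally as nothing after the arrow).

  | cba
  | baacc => baa
  | aaa => ca
  | aaaba => caba => cba

aaa->ca; ab->b; bbb->ca; cc->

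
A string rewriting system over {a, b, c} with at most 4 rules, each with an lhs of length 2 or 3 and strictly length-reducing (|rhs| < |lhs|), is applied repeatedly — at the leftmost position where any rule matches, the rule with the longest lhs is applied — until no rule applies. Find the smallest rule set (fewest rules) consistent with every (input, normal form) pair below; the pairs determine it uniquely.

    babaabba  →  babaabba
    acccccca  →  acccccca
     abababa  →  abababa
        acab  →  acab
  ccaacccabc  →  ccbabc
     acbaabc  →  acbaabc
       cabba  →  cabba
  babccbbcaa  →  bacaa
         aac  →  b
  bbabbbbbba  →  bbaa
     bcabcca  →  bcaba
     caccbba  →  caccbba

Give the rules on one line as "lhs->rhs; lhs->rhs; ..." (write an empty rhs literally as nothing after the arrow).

aac->b; bbb->; bcc->b

  | babaabba
  | acccccca
  | abababa
  | acab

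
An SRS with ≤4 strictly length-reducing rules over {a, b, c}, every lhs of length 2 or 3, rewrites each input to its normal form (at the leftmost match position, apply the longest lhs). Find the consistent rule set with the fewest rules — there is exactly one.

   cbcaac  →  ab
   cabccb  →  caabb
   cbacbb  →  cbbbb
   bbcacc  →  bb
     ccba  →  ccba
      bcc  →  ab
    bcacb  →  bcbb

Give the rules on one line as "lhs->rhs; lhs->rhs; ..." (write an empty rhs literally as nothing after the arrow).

ac->b; bcc->ab; cbc->

  | cbcaac => aac => ab
  | cabccb => caabb
  | cbacbb => cbbbb
  | bbcacc => bbcbc => bb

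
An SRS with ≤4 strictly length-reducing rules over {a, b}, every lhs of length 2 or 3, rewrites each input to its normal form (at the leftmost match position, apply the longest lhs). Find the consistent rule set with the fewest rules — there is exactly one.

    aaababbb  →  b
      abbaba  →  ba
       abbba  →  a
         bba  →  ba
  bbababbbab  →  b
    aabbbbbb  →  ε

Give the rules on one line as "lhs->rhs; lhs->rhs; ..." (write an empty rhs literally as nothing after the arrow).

  | aaababbb => aababbb => ababbb => babbb => bbbb => b
  | abbaba => bbaba => baba => bba => ba
  | abbba => bbba => a
  | bba => ba

ab->b; bb->b; bbb->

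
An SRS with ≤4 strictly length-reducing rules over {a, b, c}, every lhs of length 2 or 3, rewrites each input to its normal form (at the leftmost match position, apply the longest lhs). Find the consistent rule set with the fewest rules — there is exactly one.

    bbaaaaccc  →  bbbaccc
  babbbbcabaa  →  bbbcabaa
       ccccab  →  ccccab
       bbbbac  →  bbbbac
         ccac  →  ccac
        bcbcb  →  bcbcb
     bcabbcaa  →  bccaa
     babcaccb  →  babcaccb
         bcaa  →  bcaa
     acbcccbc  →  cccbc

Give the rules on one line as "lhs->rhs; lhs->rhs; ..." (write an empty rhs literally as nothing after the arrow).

aaa->b; abb->; acb->

  | bbaaaaccc => bbbaccc
  | babbbbcabaa => bbbcabaa
  | ccccab
  | bbbbac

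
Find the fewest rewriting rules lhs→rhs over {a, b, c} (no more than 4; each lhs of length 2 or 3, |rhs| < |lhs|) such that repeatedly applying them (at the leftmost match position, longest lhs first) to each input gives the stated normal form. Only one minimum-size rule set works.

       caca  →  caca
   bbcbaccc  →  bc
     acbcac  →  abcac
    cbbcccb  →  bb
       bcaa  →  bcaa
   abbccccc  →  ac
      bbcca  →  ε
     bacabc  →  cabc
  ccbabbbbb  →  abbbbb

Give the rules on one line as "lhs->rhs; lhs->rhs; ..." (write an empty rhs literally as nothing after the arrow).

  | caca
  | bbcbaccc => bbbaccc => bbccc => bbac => bc
  | acbcac => abcac
  | cbbcccb => bbcccb => bbacb => bcb => bb

ba->; cb->b; cc->a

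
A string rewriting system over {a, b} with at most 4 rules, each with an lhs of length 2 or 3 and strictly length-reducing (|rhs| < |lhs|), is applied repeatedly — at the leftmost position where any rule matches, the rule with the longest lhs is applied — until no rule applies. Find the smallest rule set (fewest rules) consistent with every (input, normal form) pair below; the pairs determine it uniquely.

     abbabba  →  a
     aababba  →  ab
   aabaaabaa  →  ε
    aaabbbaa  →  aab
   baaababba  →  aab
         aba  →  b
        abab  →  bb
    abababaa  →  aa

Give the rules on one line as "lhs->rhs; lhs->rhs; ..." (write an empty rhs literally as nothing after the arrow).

aba->b; baa->aa; bba->

  | abbabba => abba => a
  | aababba => abbba => ab
  | aabaaabaa => abaabaa => babaa => bba => ε
  | aaabbbaa => aaaba => aab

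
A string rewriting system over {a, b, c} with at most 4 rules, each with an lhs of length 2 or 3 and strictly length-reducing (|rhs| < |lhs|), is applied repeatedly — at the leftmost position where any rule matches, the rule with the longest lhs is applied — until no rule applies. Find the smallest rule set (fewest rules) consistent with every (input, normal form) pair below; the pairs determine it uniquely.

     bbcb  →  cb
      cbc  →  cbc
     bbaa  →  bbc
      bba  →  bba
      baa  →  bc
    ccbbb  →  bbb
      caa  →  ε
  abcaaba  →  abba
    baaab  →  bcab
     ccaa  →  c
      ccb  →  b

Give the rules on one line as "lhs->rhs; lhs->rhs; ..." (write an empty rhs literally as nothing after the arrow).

  | bbcb => bcb => cb
  | cbc
  | bbaa => bbc
  | bba

aa->c; bcb->cb; cc->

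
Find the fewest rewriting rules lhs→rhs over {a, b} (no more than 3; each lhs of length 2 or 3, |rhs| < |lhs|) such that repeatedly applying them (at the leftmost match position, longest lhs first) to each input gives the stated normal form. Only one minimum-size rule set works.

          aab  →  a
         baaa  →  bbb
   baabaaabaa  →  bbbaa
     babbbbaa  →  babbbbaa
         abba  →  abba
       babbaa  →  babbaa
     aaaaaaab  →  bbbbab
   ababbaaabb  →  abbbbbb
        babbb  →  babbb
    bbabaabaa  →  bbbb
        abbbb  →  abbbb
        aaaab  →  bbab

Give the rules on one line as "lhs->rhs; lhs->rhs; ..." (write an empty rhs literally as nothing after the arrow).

  | aab => a
  | baaa => bbb
  | baabaaabaa => baaaabaa => bbbabaa => bbbaa
  | babbbbaa

aaa->bb; aab->a; aba->a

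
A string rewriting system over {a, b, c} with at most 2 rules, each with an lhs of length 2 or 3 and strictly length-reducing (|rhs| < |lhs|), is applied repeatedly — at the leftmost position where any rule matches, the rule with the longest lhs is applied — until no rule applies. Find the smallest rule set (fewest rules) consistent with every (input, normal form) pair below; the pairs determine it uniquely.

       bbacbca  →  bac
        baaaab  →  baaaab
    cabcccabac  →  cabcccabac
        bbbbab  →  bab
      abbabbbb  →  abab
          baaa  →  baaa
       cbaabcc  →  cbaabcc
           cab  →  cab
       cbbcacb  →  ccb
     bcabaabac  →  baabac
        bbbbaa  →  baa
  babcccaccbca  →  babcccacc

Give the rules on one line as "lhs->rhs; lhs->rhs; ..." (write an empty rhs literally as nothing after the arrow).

  | bbacbca => bacbca => bac
  | baaaab
  | cabcccabac
  | bbbbab => bbbab => bbab => bab

bb->b; bca->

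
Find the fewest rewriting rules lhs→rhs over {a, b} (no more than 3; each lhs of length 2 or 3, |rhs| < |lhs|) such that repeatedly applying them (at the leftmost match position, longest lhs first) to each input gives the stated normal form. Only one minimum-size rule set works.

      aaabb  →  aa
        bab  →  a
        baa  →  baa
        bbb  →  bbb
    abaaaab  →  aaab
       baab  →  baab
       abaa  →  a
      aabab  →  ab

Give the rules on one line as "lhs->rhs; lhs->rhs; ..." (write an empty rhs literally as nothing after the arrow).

  | aaabb => aa
  | bab => a
  | baa
  | bbb

aba->; abb->; bab->a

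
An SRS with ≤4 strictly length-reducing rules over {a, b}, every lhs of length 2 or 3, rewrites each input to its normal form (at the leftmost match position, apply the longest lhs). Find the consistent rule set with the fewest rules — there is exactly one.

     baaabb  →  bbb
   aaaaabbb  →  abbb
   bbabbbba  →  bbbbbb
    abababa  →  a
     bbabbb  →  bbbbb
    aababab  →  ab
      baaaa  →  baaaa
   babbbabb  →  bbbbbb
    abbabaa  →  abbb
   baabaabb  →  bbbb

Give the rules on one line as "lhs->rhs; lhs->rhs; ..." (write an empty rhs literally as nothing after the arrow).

  | baaabb => baabb => babb => bbb
  | aaaaabbb => aaaabbb => aaabbb => aabbb => abbb
  | bbabbbba => bbbbbba => bbbbbb
  | abababa => ababa => aba => a

aab->ab; aba->a; bab->bb; bba->bb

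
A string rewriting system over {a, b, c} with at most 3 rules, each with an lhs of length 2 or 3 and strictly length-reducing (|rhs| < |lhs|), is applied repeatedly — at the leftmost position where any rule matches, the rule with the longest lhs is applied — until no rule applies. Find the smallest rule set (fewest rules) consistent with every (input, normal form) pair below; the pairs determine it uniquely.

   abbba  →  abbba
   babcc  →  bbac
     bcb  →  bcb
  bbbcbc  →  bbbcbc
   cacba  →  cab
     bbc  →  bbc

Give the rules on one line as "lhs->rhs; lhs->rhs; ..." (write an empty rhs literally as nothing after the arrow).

abc->ba; cba->b

  | abbba
  | babcc => bbac
  | bcb
  | bbbcbc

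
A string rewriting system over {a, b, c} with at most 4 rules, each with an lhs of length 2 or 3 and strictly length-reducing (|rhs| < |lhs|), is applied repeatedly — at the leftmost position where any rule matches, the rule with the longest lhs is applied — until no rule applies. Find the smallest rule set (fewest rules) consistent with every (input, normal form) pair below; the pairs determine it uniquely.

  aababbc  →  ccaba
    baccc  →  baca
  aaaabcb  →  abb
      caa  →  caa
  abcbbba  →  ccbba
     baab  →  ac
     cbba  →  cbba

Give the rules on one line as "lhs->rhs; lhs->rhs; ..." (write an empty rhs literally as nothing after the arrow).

aab->cc; aac->ab; bc->a; ccc->ca

  | aababbc => ccabbc => ccaba
  | baccc => baca
  | aaaabcb => aacccb => abccb => aacb => abb
  | caa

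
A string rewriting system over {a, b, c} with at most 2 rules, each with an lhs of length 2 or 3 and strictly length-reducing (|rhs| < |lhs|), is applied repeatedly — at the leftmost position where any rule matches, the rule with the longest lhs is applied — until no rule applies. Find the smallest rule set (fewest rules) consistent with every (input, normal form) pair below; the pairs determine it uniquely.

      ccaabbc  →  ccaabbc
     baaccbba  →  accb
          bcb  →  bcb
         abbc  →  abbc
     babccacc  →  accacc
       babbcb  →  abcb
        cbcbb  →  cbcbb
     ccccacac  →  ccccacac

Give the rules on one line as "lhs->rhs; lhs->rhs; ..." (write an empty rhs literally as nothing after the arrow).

ba->; bab->a

  | ccaabbc
  | baaccbba => accbba => accb
  | bcb
  | abbc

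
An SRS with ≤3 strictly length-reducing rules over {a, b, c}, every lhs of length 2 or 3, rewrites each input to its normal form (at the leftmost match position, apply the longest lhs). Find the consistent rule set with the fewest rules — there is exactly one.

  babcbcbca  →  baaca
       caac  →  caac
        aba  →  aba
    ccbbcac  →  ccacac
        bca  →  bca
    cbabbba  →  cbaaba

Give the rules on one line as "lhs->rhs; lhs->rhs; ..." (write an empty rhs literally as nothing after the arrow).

  | babcbcbca => babbca => baaca
  | caac
  | aba
  | ccbbcac => ccacac

bb->a; cbc->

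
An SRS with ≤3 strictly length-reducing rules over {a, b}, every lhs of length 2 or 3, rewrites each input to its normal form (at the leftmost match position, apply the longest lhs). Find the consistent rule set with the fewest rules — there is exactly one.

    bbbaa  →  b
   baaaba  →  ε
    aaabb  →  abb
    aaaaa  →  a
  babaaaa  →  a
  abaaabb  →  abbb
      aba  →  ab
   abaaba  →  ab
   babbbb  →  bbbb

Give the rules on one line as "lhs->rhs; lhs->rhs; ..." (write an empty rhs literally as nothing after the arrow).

  | bbbaa => bba => b
  | baaaba => aaba => ba => ε
  | aaabb => abb
  | aaaaa => aaa => a

aa->; aba->ab; ba->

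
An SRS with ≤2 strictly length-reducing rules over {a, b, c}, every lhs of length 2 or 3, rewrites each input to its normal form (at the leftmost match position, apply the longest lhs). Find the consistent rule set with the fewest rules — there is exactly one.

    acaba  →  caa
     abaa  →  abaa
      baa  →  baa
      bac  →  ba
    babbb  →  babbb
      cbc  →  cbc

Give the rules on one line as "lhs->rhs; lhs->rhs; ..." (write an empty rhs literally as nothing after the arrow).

  | acaba => aaba => caa
  | abaa
  | baa
  | bac => ba

aab->ca; ac->a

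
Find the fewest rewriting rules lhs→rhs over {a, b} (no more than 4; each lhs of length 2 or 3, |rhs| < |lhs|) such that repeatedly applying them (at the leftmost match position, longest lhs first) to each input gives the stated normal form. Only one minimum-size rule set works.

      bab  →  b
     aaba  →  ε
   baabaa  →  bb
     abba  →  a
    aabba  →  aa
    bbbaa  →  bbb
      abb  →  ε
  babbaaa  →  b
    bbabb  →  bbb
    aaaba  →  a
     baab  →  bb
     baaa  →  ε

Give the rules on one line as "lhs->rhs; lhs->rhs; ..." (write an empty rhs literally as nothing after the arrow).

aba->bb; abb->; ba->; baa->b

  | bab => b
  | aaba => abb => ε
  | baabaa => bbaa => bb
  | abba => a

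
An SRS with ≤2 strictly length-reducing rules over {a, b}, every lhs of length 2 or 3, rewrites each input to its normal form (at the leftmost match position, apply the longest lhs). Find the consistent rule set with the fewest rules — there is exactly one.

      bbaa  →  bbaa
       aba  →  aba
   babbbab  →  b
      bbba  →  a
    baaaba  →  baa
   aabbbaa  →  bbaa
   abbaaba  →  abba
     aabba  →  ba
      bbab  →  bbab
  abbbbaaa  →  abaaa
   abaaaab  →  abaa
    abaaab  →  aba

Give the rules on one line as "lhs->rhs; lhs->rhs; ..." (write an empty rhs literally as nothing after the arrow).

  | bbaa
  | aba
  | babbbab => baab => b
  | bbba => a

aab->; bbb->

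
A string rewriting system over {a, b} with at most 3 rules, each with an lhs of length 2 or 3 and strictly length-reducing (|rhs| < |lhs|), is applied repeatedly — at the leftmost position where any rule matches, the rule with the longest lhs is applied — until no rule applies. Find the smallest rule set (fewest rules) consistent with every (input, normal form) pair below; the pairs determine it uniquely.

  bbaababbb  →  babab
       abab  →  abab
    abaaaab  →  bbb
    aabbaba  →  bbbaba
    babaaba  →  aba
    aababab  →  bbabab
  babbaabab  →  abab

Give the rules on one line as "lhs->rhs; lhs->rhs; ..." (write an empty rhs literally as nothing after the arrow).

  | bbaababbb => bababbb => bababb => babab
  | abab
  | abaaaab => aaaab => aabb => bbb
  | aabbaba => bbbaba

aab->bb; abb->ab; baa->a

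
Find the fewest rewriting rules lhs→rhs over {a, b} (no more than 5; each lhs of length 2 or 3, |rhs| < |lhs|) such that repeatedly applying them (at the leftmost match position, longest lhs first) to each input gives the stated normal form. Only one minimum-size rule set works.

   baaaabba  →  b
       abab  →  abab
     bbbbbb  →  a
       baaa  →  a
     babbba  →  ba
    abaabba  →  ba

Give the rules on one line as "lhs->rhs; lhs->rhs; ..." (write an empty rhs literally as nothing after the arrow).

  | baaaabba => aabba => bba => aa => b
  | abab
  | bbbbbb => abbbb => aabb => bb => a
  | baaa => a

aa->b; aab->b; baa->; bb->a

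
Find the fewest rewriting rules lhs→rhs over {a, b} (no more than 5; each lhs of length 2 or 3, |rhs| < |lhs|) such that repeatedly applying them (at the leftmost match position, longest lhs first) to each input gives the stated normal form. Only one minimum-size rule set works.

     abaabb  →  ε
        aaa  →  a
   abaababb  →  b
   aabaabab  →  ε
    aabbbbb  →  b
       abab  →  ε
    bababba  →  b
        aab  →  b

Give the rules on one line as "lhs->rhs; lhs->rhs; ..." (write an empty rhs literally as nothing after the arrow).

aa->; ab->; ba->b; bb->

  | abaabb => aabb => bb => ε
  | aaa => a
  | abaababb => aababb => babb => bbb => b
  | aabaabab => baabab => babab => bbab => ab => ε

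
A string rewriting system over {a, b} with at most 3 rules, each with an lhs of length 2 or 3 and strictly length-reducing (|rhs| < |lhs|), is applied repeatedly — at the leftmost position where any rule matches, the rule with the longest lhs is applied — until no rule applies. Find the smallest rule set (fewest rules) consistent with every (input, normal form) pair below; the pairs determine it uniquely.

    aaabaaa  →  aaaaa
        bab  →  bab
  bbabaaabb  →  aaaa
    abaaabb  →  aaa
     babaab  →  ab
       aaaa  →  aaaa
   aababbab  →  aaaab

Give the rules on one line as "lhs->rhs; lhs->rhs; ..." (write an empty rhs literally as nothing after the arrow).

baa->a; bb->; bba->aa

  | aaabaaa => aaaaa
  | bab
  | bbabaaabb => aabaaabb => aaaabb => aaaa
  | abaaabb => aaabb => aaa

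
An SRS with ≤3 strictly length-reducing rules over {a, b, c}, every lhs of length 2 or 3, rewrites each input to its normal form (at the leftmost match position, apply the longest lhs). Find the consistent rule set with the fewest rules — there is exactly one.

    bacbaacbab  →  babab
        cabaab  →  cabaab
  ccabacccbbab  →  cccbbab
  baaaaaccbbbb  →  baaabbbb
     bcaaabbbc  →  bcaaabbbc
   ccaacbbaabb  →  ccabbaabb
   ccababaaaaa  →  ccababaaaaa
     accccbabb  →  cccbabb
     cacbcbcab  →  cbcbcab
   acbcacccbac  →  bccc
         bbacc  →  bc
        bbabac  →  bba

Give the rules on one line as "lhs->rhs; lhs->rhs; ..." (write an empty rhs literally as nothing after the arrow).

  | bacbaacbab => baacbab => babab
  | cabaab
  | ccabacccbbab => ccaccbbab => cccbbab
  | baaaaaccbbbb => baaaacbbbb => baaabbbb

ac->; bac->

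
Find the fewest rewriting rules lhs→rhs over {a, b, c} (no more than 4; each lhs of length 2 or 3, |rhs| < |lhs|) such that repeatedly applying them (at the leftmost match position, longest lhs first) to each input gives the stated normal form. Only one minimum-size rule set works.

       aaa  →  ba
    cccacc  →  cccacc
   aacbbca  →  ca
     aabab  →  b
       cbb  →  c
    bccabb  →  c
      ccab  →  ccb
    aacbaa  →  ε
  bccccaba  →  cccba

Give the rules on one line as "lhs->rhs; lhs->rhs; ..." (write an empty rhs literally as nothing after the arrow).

  | aaa => ba
  | cccacc
  | aacbbca => bcbbca => bbca => ca
  | aabab => bbab => ab => b

aa->b; ab->b; bb->; bc->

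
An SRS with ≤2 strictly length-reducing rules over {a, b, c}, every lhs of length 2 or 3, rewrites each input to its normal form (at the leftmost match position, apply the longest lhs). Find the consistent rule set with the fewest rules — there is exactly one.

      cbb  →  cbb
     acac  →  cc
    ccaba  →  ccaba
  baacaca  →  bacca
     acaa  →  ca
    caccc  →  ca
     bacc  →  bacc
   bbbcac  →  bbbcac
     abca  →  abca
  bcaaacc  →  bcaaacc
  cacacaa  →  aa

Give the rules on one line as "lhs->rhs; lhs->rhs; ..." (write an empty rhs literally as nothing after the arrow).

aca->c; ccc->

  | cbb
  | acac => cc
  | ccaba
  | baacaca => bacca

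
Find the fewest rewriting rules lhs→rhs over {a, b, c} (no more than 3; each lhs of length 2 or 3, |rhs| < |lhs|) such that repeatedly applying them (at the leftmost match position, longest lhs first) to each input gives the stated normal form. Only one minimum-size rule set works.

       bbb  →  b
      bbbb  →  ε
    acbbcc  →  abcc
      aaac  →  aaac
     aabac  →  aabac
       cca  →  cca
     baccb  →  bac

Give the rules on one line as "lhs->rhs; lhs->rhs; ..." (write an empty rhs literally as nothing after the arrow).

bb->; cb->

  | bbb => b
  | bbbb => bb => ε
  | acbbcc => abcc
  | aaac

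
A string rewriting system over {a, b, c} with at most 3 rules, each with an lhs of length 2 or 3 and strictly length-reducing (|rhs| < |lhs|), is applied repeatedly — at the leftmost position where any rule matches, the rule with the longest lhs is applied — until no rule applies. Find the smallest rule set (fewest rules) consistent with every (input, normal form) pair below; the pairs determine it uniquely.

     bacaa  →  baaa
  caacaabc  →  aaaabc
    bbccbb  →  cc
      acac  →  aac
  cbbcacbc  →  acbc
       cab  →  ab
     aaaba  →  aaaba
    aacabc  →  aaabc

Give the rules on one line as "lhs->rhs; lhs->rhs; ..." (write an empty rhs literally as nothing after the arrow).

  | bacaa => baaa
  | caacaabc => aacaabc => aaaabc
  | bbccbb => ccbb => cc
  | acac => aac

bb->; ca->a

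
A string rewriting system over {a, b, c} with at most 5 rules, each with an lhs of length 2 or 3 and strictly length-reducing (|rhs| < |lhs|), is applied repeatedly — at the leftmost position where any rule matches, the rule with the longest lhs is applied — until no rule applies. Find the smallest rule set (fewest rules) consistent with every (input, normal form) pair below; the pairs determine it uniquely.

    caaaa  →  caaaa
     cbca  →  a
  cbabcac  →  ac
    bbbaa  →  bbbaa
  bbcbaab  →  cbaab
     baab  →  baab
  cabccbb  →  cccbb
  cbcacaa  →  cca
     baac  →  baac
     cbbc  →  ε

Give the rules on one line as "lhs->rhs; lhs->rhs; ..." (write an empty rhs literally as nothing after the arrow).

  | caaaa
  | cbca => a
  | cbabcac => cbcac => ac
  | bbbaa

abc->c; aca->cc; bc->c; cbc->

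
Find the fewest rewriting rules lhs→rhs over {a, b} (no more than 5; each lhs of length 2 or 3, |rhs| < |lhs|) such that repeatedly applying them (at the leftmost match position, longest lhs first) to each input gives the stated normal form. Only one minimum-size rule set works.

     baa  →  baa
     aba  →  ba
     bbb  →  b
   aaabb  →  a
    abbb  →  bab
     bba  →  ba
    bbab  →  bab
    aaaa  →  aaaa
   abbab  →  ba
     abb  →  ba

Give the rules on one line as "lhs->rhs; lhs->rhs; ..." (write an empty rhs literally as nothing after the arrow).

aab->a; aba->ba; abb->ba; bb->b

  | baa
  | aba => ba
  | bbb => bb => b
  | aaabb => aab => a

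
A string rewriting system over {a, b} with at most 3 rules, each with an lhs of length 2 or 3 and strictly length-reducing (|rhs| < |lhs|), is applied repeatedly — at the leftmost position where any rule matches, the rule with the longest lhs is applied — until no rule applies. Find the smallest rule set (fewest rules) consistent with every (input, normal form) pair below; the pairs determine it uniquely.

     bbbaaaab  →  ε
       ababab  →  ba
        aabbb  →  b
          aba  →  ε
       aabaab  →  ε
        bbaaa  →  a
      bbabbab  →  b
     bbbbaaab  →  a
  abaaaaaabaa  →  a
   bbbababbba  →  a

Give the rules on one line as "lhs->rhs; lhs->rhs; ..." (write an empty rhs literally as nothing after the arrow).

  | bbbaaaab => baaaab => baab => bb => ε
  | ababab => aabab => bab => ba
  | aabbb => bbb => b
  | aba => aa => ε

aa->; ab->a; bb->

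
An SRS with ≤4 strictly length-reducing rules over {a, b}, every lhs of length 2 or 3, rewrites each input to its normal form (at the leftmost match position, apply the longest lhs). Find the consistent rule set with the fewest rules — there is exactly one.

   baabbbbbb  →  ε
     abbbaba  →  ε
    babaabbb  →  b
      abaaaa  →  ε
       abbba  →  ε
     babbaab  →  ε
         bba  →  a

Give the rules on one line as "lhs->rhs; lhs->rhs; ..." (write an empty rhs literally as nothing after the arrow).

  | baabbbbbb => abbbbbb => bbbbbb => bbbb => bb => ε
  | abbbaba => bbbaba => baba => ba => ε
  | babaabbb => baabbb => abbb => bbb => b
  | abaaaa => baaaa => aaa => ba => ε

aa->b; ab->b; ba->; bb->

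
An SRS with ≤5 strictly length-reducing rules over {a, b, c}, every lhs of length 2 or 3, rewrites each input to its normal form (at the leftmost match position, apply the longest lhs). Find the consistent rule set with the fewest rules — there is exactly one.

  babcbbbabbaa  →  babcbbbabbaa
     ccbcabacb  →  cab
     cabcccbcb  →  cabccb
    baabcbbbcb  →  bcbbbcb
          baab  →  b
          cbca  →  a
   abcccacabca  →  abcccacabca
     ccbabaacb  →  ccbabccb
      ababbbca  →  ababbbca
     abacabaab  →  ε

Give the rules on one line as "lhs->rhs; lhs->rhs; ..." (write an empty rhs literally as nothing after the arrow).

  | babcbbbabbaa
  | ccbcabacb => cabacb => cab
  | cabcccbcb => cabccb
  | baabcbbbcb => bcbbbcb

aab->; aac->cc; bac->; cbc->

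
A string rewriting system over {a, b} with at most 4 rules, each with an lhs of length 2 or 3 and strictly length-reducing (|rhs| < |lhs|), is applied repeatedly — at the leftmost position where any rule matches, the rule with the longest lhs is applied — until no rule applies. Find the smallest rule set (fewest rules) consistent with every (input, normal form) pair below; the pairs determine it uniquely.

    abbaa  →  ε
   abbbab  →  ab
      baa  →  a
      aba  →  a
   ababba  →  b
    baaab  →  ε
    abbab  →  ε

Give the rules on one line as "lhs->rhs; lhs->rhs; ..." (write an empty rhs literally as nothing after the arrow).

  | abbaa => aaa => ba => ε
  | abbbab => abab => ab
  | baa => a
  | aba => a

aa->b; ba->; bb->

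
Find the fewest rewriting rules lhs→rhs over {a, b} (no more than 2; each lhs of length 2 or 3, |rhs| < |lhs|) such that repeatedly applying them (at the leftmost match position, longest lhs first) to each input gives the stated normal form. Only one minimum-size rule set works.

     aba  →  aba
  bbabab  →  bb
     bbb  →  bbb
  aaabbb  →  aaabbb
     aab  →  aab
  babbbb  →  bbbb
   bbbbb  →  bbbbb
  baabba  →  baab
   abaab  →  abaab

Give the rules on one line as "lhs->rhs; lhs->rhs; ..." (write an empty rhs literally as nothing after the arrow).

  | aba
  | bbabab => bbab => bb
  | bbb
  | aaabbb

bab->b; bba->b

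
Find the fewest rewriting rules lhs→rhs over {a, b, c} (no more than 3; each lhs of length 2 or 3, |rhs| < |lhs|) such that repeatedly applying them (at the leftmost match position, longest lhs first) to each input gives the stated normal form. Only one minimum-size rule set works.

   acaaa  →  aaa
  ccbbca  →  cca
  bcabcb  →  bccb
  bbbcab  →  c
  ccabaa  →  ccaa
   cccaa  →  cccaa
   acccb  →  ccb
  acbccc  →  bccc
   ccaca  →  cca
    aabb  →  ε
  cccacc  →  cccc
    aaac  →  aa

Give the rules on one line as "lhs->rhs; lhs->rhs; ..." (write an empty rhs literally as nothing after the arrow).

ab->; ac->; bb->a

  | acaaa => aaa
  | ccbbca => ccaca => cca
  | bcabcb => bccb
  | bbbcab => abcab => cab => c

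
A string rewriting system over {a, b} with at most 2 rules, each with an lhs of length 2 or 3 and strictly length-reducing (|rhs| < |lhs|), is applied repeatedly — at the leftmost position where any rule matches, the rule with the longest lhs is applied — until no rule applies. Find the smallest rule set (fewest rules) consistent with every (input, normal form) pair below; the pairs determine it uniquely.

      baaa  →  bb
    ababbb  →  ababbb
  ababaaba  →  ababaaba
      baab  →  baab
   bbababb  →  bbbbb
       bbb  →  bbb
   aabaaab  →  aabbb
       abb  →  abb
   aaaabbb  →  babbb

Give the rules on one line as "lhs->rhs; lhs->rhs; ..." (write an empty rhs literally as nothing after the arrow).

aaa->b; bba->bb

  | baaa => bb
  | ababbb
  | ababaaba
  | baab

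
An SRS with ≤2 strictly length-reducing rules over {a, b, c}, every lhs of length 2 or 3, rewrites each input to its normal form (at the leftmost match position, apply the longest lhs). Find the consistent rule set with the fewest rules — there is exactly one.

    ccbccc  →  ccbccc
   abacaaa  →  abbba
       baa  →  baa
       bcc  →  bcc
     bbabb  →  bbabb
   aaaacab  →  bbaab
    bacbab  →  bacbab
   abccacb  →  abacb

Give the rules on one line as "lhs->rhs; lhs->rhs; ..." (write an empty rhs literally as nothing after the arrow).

  | ccbccc
  | abacaaa => abaaaa => abbba
  | baa
  | bcc

aaa->bb; ca->a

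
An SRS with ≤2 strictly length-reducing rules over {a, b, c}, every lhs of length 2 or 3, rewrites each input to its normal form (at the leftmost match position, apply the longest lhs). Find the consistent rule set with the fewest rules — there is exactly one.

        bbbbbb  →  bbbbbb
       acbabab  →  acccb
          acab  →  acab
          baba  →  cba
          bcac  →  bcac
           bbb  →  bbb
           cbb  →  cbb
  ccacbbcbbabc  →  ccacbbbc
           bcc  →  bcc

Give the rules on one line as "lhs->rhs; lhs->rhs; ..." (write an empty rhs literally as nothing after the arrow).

  | bbbbbb
  | acbabab => accbab => acccb
  | acab
  | baba => cba

bab->cb; cbc->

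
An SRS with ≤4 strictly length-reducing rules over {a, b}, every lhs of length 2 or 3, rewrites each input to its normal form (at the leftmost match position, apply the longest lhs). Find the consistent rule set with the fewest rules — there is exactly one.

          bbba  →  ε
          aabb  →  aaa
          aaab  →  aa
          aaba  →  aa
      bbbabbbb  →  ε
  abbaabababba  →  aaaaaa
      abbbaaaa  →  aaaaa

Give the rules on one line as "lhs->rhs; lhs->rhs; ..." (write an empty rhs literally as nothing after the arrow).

ab->; abb->aa; ba->; bb->

  | bbba => ba => ε
  | aabb => aaa
  | aaab => aa
  | aaba => aa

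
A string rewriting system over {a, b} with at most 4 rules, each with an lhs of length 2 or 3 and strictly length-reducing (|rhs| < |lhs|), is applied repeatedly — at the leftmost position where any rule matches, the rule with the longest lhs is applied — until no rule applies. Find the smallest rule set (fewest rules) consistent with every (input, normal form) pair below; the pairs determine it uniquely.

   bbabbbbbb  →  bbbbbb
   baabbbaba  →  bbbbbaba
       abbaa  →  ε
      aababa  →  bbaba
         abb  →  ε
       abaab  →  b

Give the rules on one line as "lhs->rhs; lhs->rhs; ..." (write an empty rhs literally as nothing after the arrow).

aa->; aab->bb; abb->

  | bbabbbbbb => bbbbbb
  | baabbbaba => bbbbbaba
  | abbaa => aa => ε
  | aababa => bbaba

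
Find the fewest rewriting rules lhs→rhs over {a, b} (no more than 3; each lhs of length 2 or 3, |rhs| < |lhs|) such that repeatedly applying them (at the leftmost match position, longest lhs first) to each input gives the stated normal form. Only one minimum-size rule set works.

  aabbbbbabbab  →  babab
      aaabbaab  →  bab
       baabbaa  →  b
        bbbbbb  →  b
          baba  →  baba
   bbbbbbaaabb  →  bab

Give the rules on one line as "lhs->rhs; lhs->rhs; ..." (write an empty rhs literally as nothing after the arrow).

aa->b; bb->b

  | aabbbbbabbab => bbbbbbabbab => bbbbbabbab => bbbbabbab => bbbabbab => bbabbab => babbab => babab
  | aaabbaab => babbaab => babaab => babbb => babb => bab
  | baabbaa => bbbbaa => bbbaa => bbaa => baa => bb => b
  | bbbbbb => bbbbb => bbbb => bbb => bb => b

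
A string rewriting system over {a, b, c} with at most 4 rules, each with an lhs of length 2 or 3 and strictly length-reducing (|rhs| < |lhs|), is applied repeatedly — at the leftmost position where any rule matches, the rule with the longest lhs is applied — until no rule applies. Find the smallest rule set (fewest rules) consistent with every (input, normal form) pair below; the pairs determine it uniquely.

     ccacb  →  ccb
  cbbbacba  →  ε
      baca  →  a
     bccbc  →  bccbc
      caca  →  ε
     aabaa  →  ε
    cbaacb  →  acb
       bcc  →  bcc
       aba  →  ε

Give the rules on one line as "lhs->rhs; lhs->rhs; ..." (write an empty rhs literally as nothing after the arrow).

  | ccacb => ccb
  | cbbbacba => cbbacba => cbacba => cacba => cba => ca => ε
  | baca => aca => a
  | bccbc

aa->; ba->a; ca->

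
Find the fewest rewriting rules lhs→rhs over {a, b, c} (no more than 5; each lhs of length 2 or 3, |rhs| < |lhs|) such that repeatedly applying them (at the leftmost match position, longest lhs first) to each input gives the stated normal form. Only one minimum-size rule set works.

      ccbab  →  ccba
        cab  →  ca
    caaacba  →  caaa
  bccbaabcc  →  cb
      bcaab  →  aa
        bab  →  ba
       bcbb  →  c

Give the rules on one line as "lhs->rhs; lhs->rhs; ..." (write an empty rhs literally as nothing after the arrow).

ab->a; ac->; bb->c; bc->

  | ccbab => ccba
  | cab => ca
  | caaacba => caaba => caaa
  | bccbaabcc => cbaabcc => cbaacc => cbac => cb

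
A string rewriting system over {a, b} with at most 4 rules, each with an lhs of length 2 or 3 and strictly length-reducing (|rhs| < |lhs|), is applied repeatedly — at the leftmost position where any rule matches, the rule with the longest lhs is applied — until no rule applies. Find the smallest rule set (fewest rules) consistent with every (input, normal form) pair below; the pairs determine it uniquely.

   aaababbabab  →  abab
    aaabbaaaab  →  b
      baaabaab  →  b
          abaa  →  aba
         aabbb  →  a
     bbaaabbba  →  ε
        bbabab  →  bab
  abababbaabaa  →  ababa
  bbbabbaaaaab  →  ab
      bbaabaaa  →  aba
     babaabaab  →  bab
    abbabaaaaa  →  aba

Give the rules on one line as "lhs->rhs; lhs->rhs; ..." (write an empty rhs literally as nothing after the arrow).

aa->a; aab->; bb->a; bba->

  | aaababbabab => aababbabab => abbabab => abab
  | aaabbaaaab => aabbaaaab => baaaab => baaab => baab => b
  | baaabaab => baabaab => baab => b
  | abaa => aba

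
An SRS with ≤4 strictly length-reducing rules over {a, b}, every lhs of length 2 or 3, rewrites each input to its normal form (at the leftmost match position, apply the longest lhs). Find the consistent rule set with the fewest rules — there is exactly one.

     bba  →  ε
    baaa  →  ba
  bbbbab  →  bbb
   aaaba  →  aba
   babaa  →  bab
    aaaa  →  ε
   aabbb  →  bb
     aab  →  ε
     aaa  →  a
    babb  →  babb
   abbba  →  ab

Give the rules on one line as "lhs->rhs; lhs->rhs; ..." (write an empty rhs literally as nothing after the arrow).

  | bba => ε
  | baaa => ba
  | bbbbab => bbb
  | aaaba => aba

aa->; aab->; bba->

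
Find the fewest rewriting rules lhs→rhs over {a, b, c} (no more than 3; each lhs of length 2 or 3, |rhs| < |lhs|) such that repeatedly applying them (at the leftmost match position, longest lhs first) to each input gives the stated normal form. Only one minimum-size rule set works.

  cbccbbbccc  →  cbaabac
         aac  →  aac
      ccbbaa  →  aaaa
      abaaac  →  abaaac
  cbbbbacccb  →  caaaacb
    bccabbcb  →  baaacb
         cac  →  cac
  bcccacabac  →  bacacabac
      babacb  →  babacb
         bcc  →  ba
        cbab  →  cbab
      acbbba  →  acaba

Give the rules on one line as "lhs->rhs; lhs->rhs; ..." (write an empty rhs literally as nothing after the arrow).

bb->a; cc->a

  | cbccbbbccc => cbabbbccc => cbaabccc => cbaabac
  | aac
  | ccbbaa => abbaa => aaaa
  | abaaac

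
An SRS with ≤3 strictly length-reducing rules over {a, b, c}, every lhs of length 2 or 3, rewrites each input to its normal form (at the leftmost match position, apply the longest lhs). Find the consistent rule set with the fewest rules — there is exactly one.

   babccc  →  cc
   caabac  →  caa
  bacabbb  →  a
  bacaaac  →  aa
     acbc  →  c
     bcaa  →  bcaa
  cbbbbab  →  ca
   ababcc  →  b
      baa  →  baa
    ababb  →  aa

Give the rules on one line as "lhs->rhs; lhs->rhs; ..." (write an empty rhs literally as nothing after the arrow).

ab->a; ac->b; bb->

  | babccc => baccc => bbcc => cc
  | caabac => caaac => caab => caa
  | bacabbb => bbabbb => abbb => abb => ab => a
  | bacaaac => bbaaac => aaac => aab => aa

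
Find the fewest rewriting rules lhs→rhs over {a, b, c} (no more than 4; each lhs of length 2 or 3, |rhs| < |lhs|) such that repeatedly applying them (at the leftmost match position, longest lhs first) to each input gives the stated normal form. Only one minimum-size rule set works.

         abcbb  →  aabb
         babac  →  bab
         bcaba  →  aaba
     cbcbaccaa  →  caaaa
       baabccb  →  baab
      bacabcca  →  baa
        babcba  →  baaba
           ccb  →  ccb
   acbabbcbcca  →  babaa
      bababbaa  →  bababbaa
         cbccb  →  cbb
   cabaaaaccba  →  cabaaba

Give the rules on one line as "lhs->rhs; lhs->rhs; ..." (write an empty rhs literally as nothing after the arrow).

ac->; bc->a; cac->cb

  | abcbb => aabb
  | babac => bab
  | bcaba => aaba
  | cbcbaccaa => cabaccaa => cabcaa => caaaa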